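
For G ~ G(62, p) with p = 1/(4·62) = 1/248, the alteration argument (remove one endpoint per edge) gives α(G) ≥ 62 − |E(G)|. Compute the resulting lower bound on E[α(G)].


E[|E(G)|] = C(62, 2)·p = 1891 · (1/248) = 61/8.
E[α(G)] ≥ n − E[|E(G)|] = 62 − 61/8 = 435/8.
Numerically: ≈ 54.375.
(This is only a lower bound; the true E[α(G)] may be larger.)

E[α(G)] ≥ 435/8 ≈ 54.375.


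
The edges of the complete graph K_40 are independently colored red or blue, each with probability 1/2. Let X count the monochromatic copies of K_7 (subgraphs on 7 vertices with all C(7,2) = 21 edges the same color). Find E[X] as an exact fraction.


Let X = Σ_S X_S over the C(40, 7) = 18643560 subsets S of size 7, where X_S = 1 if the K_7 on S is monochromatic.
For a fixed S, the K_7 on S has C(7, 2) = 21 edges. P[all 21 edges red] = (1/2)^21, and likewise for blue, so P[monochromatic] = 2·(1/2)^21 = 2^{1 − 21} = 1/1048576.
By linearity: E[X] = C(40, 7) · 2^{1 − 21} = 18643560 · 1/1048576 = 2330445/131072.
Numerically: E[X] ≈ 17.780.

E[X] = C(40,7)·2^(1−C(7,2)) = 2330445/131072 ≈ 17.780.


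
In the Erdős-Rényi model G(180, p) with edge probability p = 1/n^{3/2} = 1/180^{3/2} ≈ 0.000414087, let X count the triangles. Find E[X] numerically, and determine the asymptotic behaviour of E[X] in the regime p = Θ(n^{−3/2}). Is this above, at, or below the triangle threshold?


Number of potential triangles: C(180, 3) = 955860.
Each occurs with probability p³ ≈ (0.000414087)³ ≈ 7.10025141e-11.
By linearity: E[X] = C(180, 3)·p³ ≈ 955860 · 7.10025141e-11 ≈ 0.000068.
Since α = 3/2 > 1, p = c/n^{3/2} = o(1/n) is below the triangle threshold p ~ 1/n. Asymptotically E[X] ~ (c³/6)·n^{3(1−α)} = (1³/6)·n^{-1.5} → 0, so by Markov's inequality G has no triangles w.h.p.

E[X] ≈ 0.000068; in regime p = Θ(1/n^{3/2}) E[X] tends to 0 (below the triangle threshold p ~ 1/n).


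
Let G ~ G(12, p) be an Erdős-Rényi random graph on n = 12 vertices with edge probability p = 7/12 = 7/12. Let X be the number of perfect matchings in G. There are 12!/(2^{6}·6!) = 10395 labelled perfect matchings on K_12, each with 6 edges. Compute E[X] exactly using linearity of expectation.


K_12 has 12!/(2^{6}·6!) = 10395 labelled perfect matchings.
For each such perfect matching H, let X_H = 1 if all 6 edges of H are present in G. Then P[X_H = 1] = p^{6} = (7/12)^{6} = 117649/2985984.
By linearity of expectation: E[X] = Σ_H E[X_H] = 10395 · p^{6} = 10395 · 117649/2985984 = 45294865/110592.
Numerically: E[X] ≈ 409.57.

E[X] = 10395 · (7/12)^{6} = 45294865/110592 ≈ 409.57.


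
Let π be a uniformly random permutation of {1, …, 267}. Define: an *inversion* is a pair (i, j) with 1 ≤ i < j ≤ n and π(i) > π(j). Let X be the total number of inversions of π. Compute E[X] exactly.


Write X = Σ X_I over the C(267, 2) = 35511 pairs i < j, with X_I the indicator of one inversion.
There are 35511 indicators.
For each fixed pair i < j, the values π(i) and π(j) are two distinct elements of {1, …, 267} in uniformly random order; by symmetry P[π(i) > π(j)] = 1/2.
By linearity: E[X] = 35511 · (1/2) = C(267, 2) · (1/2) = 35511/2 = 35511/2 ≈ 17755.5000.

E[X] = 35511/2 = 17755.5000.


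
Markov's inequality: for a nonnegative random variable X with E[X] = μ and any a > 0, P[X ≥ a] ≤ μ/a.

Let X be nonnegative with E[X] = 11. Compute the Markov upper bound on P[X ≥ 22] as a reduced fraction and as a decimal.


μ = E[X] = 11, a = 22.
Markov: P[X ≥ 22] ≤ μ/a = (11)/22 = 1/2.
Numerically: ≈ 0.50000.
(Since a = 22 > μ = 11.00000, the bound 1/2 is < 1 and informative.)

P[X ≥ 22] ≤ 1/2 ≈ 0.50000.


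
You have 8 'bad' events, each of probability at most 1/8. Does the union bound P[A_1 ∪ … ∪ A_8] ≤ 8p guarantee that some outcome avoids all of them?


Union bound: P[∪_{i=1}^{8} A_i] ≤ Σ_i P[A_i] ≤ 8·p = 8·(1/8) = 1.
Numerically: 1 ≈ 1.00000.
Is 1 < 1? NO.
Since the bound 1 is ≥ 1, the union bound is uninformative here; it does NOT by itself certify existence.

8·p = 1 ≈ 1.00000; existence NOT certified by the union bound.


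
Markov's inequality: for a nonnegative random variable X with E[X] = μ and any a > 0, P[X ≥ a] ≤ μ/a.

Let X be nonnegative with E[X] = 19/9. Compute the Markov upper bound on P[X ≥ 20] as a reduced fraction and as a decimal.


μ = E[X] = 19/9, a = 20.
Markov: P[X ≥ 20] ≤ μ/a = (19/9)/20 = 19/180.
Numerically: ≈ 0.106.
(Since a = 20 > μ = 2.111, the bound 19/180 is < 1 and informative.)

P[X ≥ 20] ≤ 19/180 ≈ 0.106.


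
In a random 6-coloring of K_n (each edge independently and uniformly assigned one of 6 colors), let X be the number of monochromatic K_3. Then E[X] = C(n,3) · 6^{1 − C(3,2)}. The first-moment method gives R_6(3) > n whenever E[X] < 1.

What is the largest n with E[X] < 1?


We need C(n, 3) · 6^{1 − 3} < 1, i.e. C(n, 3) < 6^{3 − 1} = 36.
Check values of n near the boundary:
  n = 5: C(5, 3) = 10; 10 < 36? YES
  n = 6: C(6, 3) = 20; 20 < 36? YES
  n = 7: C(7, 3) = 35; 35 < 36? YES
  n = 8: C(8, 3) = 56; 56 < 36? NO
  n = 9: C(9, 3) = 84; 84 < 36? NO
The largest n with C(n, 3) < 36 is n = 7 (where E[X] = 35/36 ≈ 0.9722222). Hence R_6(3) > 7, i.e. R_6(3) ≥ 8.

Largest n = 7; hence R_6(3) > 7.


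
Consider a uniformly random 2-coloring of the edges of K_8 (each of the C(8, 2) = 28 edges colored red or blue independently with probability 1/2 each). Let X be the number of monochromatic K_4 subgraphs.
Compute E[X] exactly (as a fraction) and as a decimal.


Let X = Σ_S X_S over the C(8, 4) = 70 subsets S of size 4, where X_S = 1 if the K_4 on S is monochromatic.
For a fixed S, the K_4 on S has C(4, 2) = 6 edges. P[all 6 edges red] = (1/2)^6, and likewise for blue, so P[monochromatic] = 2·(1/2)^6 = 2^{1 − 6} = 1/32.
By linearity of expectation: E[X] = C(8, 4) · 2^{1 − 6} = 70 · 1/32 = 35/16.
Numerically: E[X] ≈ 2.1875.

E[X] = C(8,4)·2^(1−C(4,2)) = 35/16 ≈ 2.1875.


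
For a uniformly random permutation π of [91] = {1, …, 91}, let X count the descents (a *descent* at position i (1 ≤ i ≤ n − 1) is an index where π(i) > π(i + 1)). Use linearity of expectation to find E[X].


Write X = Σ X_I over i = 1, …, 90, with X_I the indicator of one descent.
There are 90 indicators.
For each fixed i, the pair (π(i), π(i+1)) is a uniformly random ordered pair of distinct values from {1, …, 91}; by symmetry P[π(i) > π(i+1)] = 1/2.
By linearity: E[X] = 90 · (1/2) = (91 − 1) · (1/2) = 45 ≈ 45.000000.

E[X] = 45 = 45.000000.


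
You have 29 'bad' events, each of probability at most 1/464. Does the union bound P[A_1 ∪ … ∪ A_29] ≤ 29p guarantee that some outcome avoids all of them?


Union bound: P[∪_{i=1}^{29} A_i] ≤ Σ_i P[A_i] ≤ 29·p = 29·(1/464) = 1/16.
Numerically: 1/16 ≈ 0.062.
Is 1/16 < 1? YES.
Since P[∪ A_i] ≤ 1/16 < 1, the complement has P[∩ A_i^c] ≥ 1 − 1/16 = 15/16 > 0, so some outcome avoids every A_i.

29·p = 1/16 ≈ 0.062; existence CERTIFIED by the union bound.


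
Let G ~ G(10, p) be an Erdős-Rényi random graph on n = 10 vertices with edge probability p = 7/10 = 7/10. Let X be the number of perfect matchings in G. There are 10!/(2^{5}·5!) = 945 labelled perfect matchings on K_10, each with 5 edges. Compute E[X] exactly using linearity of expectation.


K_10 has 10!/(2^{5}·5!) = 945 labelled perfect matchings.
For each such perfect matching H, let X_H = 1 if all 5 edges of H are present in G. Then P[X_H = 1] = p^{5} = (7/10)^{5} = 16807/100000.
By linearity of expectation: E[X] = Σ_H E[X_H] = 945 · p^{5} = 945 · 16807/100000 = 3176523/20000.
Numerically: E[X] ≈ 158.83.

E[X] = 945 · (7/10)^{5} = 3176523/20000 ≈ 158.83.


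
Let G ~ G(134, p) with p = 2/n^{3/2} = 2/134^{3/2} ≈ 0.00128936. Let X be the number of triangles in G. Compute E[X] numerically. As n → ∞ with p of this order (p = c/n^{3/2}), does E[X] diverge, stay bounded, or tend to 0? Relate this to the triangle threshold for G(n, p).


Number of potential triangles: C(134, 3) = 392084.
Each occurs with probability p³ ≈ (0.00128936)³ ≈ 2.14347486e-09.
By linearity: E[X] = C(134, 3)·p³ ≈ 392084 · 2.14347486e-09 ≈ 0.000840.
Since α = 3/2 > 1, p = c/n^{3/2} = o(1/n) is below the triangle threshold p ~ 1/n. Asymptotically E[X] ~ (c³/6)·n^{3(1−α)} = (2³/6)·n^{-1.5} → 0, so by Markov's inequality G has no triangles w.h.p.

E[X] ≈ 0.000840; in regime p = Θ(1/n^{3/2}) E[X] tends to 0 (below the triangle threshold p ~ 1/n).


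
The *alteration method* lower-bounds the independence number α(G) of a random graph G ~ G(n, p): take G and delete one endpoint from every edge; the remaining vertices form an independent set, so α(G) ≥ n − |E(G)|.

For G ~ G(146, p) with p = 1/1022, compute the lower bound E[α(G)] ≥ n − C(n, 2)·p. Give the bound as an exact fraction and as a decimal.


E[|E(G)|] = C(146, 2)·p = 10585 · (1/1022) = 145/14.
E[α(G)] ≥ n − E[|E(G)|] = 146 − 145/14 = 1899/14.
Numerically: ≈ 135.64286.
(This is only a lower bound; the true E[α(G)] may be larger.)

E[α(G)] ≥ 1899/14 ≈ 135.64286.


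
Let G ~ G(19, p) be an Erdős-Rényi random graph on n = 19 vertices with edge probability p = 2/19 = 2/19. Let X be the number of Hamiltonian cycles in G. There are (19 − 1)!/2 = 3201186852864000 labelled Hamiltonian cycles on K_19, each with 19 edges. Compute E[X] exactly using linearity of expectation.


K_19 has (19 − 1)!/2 = 3201186852864000 labelled Hamiltonian cycles.
For each such Hamiltonian cycle H, let X_H = 1 if all 19 edges of H are present in G. Then P[X_H = 1] = p^{19} = (2/19)^{19} = 524288/1978419655660313589123979.
By linearity: E[X] = Σ_H E[X_H] = 3201186852864000 · p^{19} = 3201186852864000 · 524288/1978419655660313589123979 = 1678343852714360832000/1978419655660313589123979.
Numerically: E[X] ≈ 0.00084833.

E[X] = 3201186852864000 · (2/19)^{19} = 1678343852714360832000/1978419655660313589123979 ≈ 0.00084833.


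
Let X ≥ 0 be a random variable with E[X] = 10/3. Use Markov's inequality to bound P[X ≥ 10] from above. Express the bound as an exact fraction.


μ = E[X] = 10/3, a = 10.
Markov: P[X ≥ 10] ≤ μ/a = (10/3)/10 = 1/3.
Numerically: ≈ 0.3333.
(Since a = 10 > μ = 3.3333, the bound 1/3 is < 1 and informative.)

P[X ≥ 10] ≤ 1/3 ≈ 0.3333.


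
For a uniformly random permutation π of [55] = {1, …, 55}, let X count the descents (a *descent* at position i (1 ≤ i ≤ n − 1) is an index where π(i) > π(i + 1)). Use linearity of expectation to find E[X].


Write X = Σ X_I over i = 1, …, 54, with X_I the indicator of one descent.
There are 54 indicators.
For each fixed i, the pair (π(i), π(i+1)) is a uniformly random ordered pair of distinct values from {1, …, 55}; by symmetry P[π(i) > π(i+1)] = 1/2.
By linearity: E[X] = 54 · (1/2) = (55 − 1) · (1/2) = 27 ≈ 27.000000.

E[X] = 27 = 27.000000.


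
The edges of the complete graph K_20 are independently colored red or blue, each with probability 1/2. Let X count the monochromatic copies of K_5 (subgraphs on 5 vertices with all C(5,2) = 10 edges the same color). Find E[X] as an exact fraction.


Let X = Σ_S X_S over the C(20, 5) = 15504 subsets S of size 5, where X_S = 1 if the K_5 on S is monochromatic.
For a fixed S, the K_5 on S has C(5, 2) = 10 edges. P[all 10 edges red] = (1/2)^10, and likewise for blue, so P[monochromatic] = 2·(1/2)^10 = 2^{1 − 10} = 1/512.
By linearity: E[X] = C(20, 5) · 2^{1 − 10} = 15504 · 1/512 = 969/32.
Numerically: E[X] ≈ 30.281250.

E[X] = C(20,5)·2^(1−C(5,2)) = 969/32 ≈ 30.281250.


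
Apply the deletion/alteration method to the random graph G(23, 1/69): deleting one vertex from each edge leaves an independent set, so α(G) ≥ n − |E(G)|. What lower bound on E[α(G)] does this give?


E[|E(G)|] = C(23, 2)·p = 253 · (1/69) = 11/3.
E[α(G)] ≥ n − E[|E(G)|] = 23 − 11/3 = 58/3.
Numerically: ≈ 19.3333.
(This is only a lower bound; the true E[α(G)] may be larger.)

E[α(G)] ≥ 58/3 ≈ 19.3333.


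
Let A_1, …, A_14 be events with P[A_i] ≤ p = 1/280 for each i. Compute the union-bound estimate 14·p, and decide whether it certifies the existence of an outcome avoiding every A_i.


Union bound: P[∪_{i=1}^{14} A_i] ≤ Σ_i P[A_i] ≤ 14·p = 14·(1/280) = 1/20.
Numerically: 1/20 ≈ 0.0500000.
Is 1/20 < 1? YES.
Since P[∪ A_i] ≤ 1/20 < 1, the complement has P[∩ A_i^c] ≥ 1 − 1/20 = 19/20 > 0, so some outcome avoids every A_i.

14·p = 1/20 ≈ 0.0500000; existence CERTIFIED by the union bound.


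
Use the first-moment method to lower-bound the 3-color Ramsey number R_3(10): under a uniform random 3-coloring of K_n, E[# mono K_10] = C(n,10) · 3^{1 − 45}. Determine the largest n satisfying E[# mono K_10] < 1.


We need C(n, 10) · 3^{1 − 45} < 1, i.e. C(n, 10) < 3^{45 − 1} = 984770902183611232881.
Check values of n near the boundary:
  n = 570: C(570, 10) = 921524823451961408691; 921524823451961408691 < 984770902183611232881? YES
  n = 571: C(571, 10) = 937951290893172842001; 937951290893172842001 < 984770902183611232881? YES
  n = 572: C(572, 10) = 954640815642161682606; 954640815642161682606 < 984770902183611232881? YES
  n = 573: C(573, 10) = 971597135635805762226; 971597135635805762226 < 984770902183611232881? YES
  n = 574: C(574, 10) = 988824035203816502691; 988824035203816502691 < 984770902183611232881? NO
The largest n with C(n, 10) < 984770902183611232881 is n = 573 (where E[X] = 35985079097622435638/36472996377170786403 ≈ 0.987). Hence R_3(10) > 573, i.e. R_3(10) ≥ 574.

Largest n = 573; hence R_3(10) > 573.


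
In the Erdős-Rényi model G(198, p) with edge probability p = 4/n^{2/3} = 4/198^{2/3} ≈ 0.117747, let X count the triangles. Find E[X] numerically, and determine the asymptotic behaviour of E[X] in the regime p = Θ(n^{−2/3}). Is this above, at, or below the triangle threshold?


Number of potential triangles: C(198, 3) = 1274196.
Each occurs with probability p³ ≈ (0.117747)³ ≈ 1.63248648e-03.
By linearity: E[X] = C(198, 3)·p³ ≈ 1274196 · 1.63248648e-03 ≈ 2080.107744.
Since α = 2/3 < 1, p = c/n^{2/3} ≫ 1/n is above the triangle threshold p ~ 1/n. Asymptotically E[X] ~ (c³/6)·n^{3(1−α)} = (4³/6)·n^{1} → ∞; triangles are abundant w.h.p.

E[X] ≈ 2080.107744; in regime p = Θ(1/n^{2/3}) E[X] diverges (above the triangle threshold p ~ 1/n).


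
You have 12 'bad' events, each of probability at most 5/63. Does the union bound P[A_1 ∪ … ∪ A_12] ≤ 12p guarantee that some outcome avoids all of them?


Union bound: P[∪_{i=1}^{12} A_i] ≤ Σ_i P[A_i] ≤ 12·p = 12·(5/63) = 20/21.
Numerically: 20/21 ≈ 0.952.
Is 20/21 < 1? YES.
Since P[∪ A_i] ≤ 20/21 < 1, the complement has P[∩ A_i^c] ≥ 1 − 20/21 = 1/21 > 0, so some outcome avoids every A_i.

12·p = 20/21 ≈ 0.952; existence CERTIFIED by the union bound.


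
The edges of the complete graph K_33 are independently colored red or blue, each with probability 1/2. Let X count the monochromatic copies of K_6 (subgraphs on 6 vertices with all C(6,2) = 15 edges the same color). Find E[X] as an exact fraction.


Let X = Σ_S X_S over the C(33, 6) = 1107568 subsets S of size 6, where X_S = 1 if the K_6 on S is monochromatic.
For a fixed S, the K_6 on S has C(6, 2) = 15 edges. P[all 15 edges red] = (1/2)^15, and likewise for blue, so P[monochromatic] = 2·(1/2)^15 = 2^{1 − 15} = 1/16384.
Summing: E[X] = C(33, 6) · 2^{1 − 15} = 1107568 · 1/16384 = 69223/1024.
Numerically: E[X] ≈ 67.60059.

E[X] = C(33,6)·2^(1−C(6,2)) = 69223/1024 ≈ 67.60059.


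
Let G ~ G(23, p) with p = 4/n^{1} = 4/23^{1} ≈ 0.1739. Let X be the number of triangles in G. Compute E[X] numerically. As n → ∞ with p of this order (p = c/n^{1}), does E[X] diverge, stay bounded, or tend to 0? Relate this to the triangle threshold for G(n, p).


Number of potential triangles: C(23, 3) = 1771.
Each occurs with probability p³ ≈ (0.1739)³ ≈ 5.260130e-03.
By linearity: E[X] = C(23, 3)·p³ ≈ 1771 · 5.260130e-03 ≈ 9.3157.
Here α = 1, so p = 4/n is exactly at the triangle threshold p ~ 1/n. Asymptotically E[X] → c³/6 = 4³/6 = 32/3 ≈ 10.6667, a bounded constant. In this regime the triangle count is asymptotically Poisson(c³/6).

E[X] ≈ 9.3157; in regime p = Θ(1/n^{1}) E[X] stays bounded (at the triangle threshold p ~ 1/n).


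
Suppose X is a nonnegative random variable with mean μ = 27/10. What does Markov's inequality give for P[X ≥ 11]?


μ = E[X] = 27/10, a = 11.
Markov: P[X ≥ 11] ≤ μ/a = (27/10)/11 = 27/110.
Numerically: ≈ 0.2455.
(Since a = 11 > μ = 2.7000, the bound 27/110 is < 1 and informative.)

P[X ≥ 11] ≤ 27/110 ≈ 0.2455.


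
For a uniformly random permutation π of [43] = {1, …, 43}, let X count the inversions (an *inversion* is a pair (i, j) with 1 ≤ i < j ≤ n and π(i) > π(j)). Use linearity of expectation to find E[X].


Write X = Σ X_I over the C(43, 2) = 903 pairs i < j, with X_I the indicator of one inversion.
There are 903 indicators.
For each fixed pair i < j, the values π(i) and π(j) are two distinct elements of {1, …, 43} in uniformly random order; by symmetry P[π(i) > π(j)] = 1/2.
By linearity: E[X] = 903 · (1/2) = C(43, 2) · (1/2) = 903/2 = 903/2 ≈ 451.5000.

E[X] = 903/2 = 451.5000.


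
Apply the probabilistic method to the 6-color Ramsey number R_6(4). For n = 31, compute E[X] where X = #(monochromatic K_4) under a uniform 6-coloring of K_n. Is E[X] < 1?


E[X] = C(31, 4) · 6^{1 − 6} = 31465 · 6^{−5} = 31465/7776.
As a reduced fraction: E[X] = 31465/7776 ≈ 4.046.
Is E[X] < 1? NO.
Since E[X] ≥ 1, the first-moment bound is inconclusive at n = 31; it does NOT by itself certify R_6(4) > 31.

E[X] = 31465/7776 ≈ 4.046; E[X] ≥ 1; first-moment method inconclusive here.


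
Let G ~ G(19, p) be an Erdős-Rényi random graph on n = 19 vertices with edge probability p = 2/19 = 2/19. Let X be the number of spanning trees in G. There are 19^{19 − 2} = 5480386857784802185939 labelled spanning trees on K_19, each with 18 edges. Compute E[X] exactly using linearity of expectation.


K_19 has 19^{19 − 2} = 5480386857784802185939 labelled spanning trees.
For each such spanning tree H, let X_H = 1 if all 18 edges of H are present in G. Then P[X_H = 1] = p^{18} = (2/19)^{18} = 262144/104127350297911241532841.
Summing the indicators: E[X] = Σ_H E[X_H] = 5480386857784802185939 · p^{18} = 5480386857784802185939 · 262144/104127350297911241532841 = 262144/19.
Numerically: E[X] ≈ 1.38e+04.

E[X] = 5480386857784802185939 · (2/19)^{18} = 262144/19 ≈ 1.38e+04.


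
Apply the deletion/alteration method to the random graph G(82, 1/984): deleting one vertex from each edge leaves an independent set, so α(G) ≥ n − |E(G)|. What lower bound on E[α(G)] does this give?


E[|E(G)|] = C(82, 2)·p = 3321 · (1/984) = 27/8.
E[α(G)] ≥ n − E[|E(G)|] = 82 − 27/8 = 629/8.
Numerically: ≈ 78.625000.
(This is only a lower bound; the true E[α(G)] may be larger.)

E[α(G)] ≥ 629/8 ≈ 78.625000.


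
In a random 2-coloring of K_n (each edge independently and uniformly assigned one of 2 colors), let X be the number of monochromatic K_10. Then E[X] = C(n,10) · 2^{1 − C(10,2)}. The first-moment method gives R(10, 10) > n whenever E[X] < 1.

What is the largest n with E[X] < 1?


We need C(n, 10) · 2^{1 − 45} < 1, i.e. C(n, 10) < 2^{45 − 1} = 17592186044416.
Check values of n near the boundary:
  n = 97: C(97, 10) = 12576469727536; 12576469727536 < 17592186044416? YES
  n = 98: C(98, 10) = 14005614014756; 14005614014756 < 17592186044416? YES
  n = 99: C(99, 10) = 15579278510796; 15579278510796 < 17592186044416? YES
  n = 100: C(100, 10) = 17310309456440; 17310309456440 < 17592186044416? YES
  n = 101: C(101, 10) = 19212541264840; 19212541264840 < 17592186044416? NO
  n = 102: C(102, 10) = 21300860967540; 21300860967540 < 17592186044416? NO
  n = 103: C(103, 10) = 23591276125340; 23591276125340 < 17592186044416? NO
The largest n with C(n, 10) < 17592186044416 is n = 100 (where E[X] = 2163788682055/2199023255552 ≈ 0.9839772). Hence R(10, 10) > 100, i.e. R(10, 10) ≥ 101.

Largest n = 100; hence R(10, 10) > 100.


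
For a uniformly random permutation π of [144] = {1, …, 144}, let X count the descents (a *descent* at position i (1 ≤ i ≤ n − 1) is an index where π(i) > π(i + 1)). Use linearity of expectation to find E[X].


Write X = Σ X_I over i = 1, …, 143, with X_I the indicator of one descent.
There are 143 indicators.
For each fixed i, the pair (π(i), π(i+1)) is a uniformly random ordered pair of distinct values from {1, …, 144}; by symmetry P[π(i) > π(i+1)] = 1/2.
By linearity: E[X] = 143 · (1/2) = (144 − 1) · (1/2) = 143/2 ≈ 71.500000.

E[X] = 143/2 = 71.500000.


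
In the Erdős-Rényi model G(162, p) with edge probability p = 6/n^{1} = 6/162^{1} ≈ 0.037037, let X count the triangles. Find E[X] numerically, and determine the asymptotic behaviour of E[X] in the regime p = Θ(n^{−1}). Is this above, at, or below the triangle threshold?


Number of potential triangles: C(162, 3) = 695520.
Each occurs with probability p³ ≈ (0.037037)³ ≈ 5.0805263e-05.
By linearity: E[X] = C(162, 3)·p³ ≈ 695520 · 5.0805263e-05 ≈ 35.33608.
Here α = 1, so p = 6/n is exactly at the triangle threshold p ~ 1/n. Asymptotically E[X] → c³/6 = 6³/6 = 36 ≈ 36.00000, a bounded constant. In this regime the triangle count is asymptotically Poisson(c³/6).

E[X] ≈ 35.33608; in regime p = Θ(1/n^{1}) E[X] stays bounded (at the triangle threshold p ~ 1/n).


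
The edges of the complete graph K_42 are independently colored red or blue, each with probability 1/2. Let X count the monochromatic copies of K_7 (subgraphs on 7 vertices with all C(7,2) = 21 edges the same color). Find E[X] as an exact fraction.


Let X = Σ_S X_S over the C(42, 7) = 26978328 subsets S of size 7, where X_S = 1 if the K_7 on S is monochromatic.
For a fixed S, the K_7 on S has C(7, 2) = 21 edges. P[all 21 edges red] = (1/2)^21, and likewise for blue, so P[monochromatic] = 2·(1/2)^21 = 2^{1 − 21} = 1/1048576.
By linearity of expectation: E[X] = C(42, 7) · 2^{1 − 21} = 26978328 · 1/1048576 = 3372291/131072.
Numerically: E[X] ≈ 25.72854.

E[X] = C(42,7)·2^(1−C(7,2)) = 3372291/131072 ≈ 25.72854.


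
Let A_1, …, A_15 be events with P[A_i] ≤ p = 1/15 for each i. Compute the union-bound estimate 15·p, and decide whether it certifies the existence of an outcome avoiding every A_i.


Union bound: P[∪_{i=1}^{15} A_i] ≤ Σ_i P[A_i] ≤ 15·p = 15·(1/15) = 1.
Numerically: 1 ≈ 1.00000.
Is 1 < 1? NO.
Since the bound 1 is ≥ 1, the union bound is uninformative here; it does NOT by itself certify existence.

15·p = 1 ≈ 1.00000; existence NOT certified by the union bound.


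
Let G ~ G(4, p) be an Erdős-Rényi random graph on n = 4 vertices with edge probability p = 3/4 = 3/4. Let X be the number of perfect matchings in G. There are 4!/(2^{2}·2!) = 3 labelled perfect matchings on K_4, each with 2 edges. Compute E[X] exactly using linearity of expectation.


K_4 has 4!/(2^{2}·2!) = 3 labelled perfect matchings.
For each such perfect matching H, let X_H = 1 if all 2 edges of H are present in G. Then P[X_H = 1] = p^{2} = (3/4)^{2} = 9/16.
By linearity: E[X] = Σ_H E[X_H] = 3 · p^{2} = 3 · 9/16 = 27/16.
Numerically: E[X] ≈ 1.69.

E[X] = 3 · (3/4)^{2} = 27/16 ≈ 1.69.


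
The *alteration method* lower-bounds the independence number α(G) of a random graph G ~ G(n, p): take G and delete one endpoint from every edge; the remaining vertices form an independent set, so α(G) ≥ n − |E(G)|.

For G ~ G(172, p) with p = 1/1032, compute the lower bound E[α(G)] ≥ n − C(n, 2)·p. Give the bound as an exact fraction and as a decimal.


E[|E(G)|] = C(172, 2)·p = 14706 · (1/1032) = 57/4.
E[α(G)] ≥ n − E[|E(G)|] = 172 − 57/4 = 631/4.
Numerically: ≈ 157.7500.
(This is only a lower bound; the true E[α(G)] may be larger.)

E[α(G)] ≥ 631/4 ≈ 157.7500.


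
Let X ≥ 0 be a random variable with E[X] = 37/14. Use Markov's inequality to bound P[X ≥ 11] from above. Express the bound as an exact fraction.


μ = E[X] = 37/14, a = 11.
Markov: P[X ≥ 11] ≤ μ/a = (37/14)/11 = 37/154.
Numerically: ≈ 0.240.
(Since a = 11 > μ = 2.643, the bound 37/154 is < 1 and informative.)

P[X ≥ 11] ≤ 37/154 ≈ 0.240.


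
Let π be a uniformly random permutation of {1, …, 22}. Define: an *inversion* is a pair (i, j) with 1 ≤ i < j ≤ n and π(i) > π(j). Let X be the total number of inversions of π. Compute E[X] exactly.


Write X = Σ X_I over the C(22, 2) = 231 pairs i < j, with X_I the indicator of one inversion.
There are 231 indicators.
For each fixed pair i < j, the values π(i) and π(j) are two distinct elements of {1, …, 22} in uniformly random order; by symmetry P[π(i) > π(j)] = 1/2.
By linearity: E[X] = 231 · (1/2) = C(22, 2) · (1/2) = 231/2 = 231/2 ≈ 115.50000.

E[X] = 231/2 = 115.50000.


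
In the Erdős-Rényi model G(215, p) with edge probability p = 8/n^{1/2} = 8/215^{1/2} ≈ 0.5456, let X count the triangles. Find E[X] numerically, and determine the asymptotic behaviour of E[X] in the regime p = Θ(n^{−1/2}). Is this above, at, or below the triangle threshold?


Number of potential triangles: C(215, 3) = 1633355.
Each occurs with probability p³ ≈ (0.5456)³ ≈ 1.624098e-01.
By linearity: E[X] = C(215, 3)·p³ ≈ 1633355 · 1.624098e-01 ≈ 265272.8830.
Since α = 1/2 < 1, p = c/n^{1/2} ≫ 1/n is above the triangle threshold p ~ 1/n. Asymptotically E[X] ~ (c³/6)·n^{3(1−α)} = (8³/6)·n^{1.5} → ∞; triangles are abundant w.h.p.

E[X] ≈ 265272.8830; in regime p = Θ(1/n^{1/2}) E[X] diverges (above the triangle threshold p ~ 1/n).


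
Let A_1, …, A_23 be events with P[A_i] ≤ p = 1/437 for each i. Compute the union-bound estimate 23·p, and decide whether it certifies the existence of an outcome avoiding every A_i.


Union bound: P[∪_{i=1}^{23} A_i] ≤ Σ_i P[A_i] ≤ 23·p = 23·(1/437) = 1/19.
Numerically: 1/19 ≈ 0.053.
Is 1/19 < 1? YES.
Since P[∪ A_i] ≤ 1/19 < 1, the complement has P[∩ A_i^c] ≥ 1 − 1/19 = 18/19 > 0, so some outcome avoids every A_i.

23·p = 1/19 ≈ 0.053; existence CERTIFIED by the union bound.


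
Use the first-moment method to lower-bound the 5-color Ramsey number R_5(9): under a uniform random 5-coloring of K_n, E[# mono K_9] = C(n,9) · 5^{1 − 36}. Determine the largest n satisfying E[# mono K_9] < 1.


We need C(n, 9) · 5^{1 − 36} < 1, i.e. C(n, 9) < 5^{36 − 1} = 2910383045673370361328125.
Check values of n near the boundary:
  n = 2165: C(2165, 9) = 2832220612024886803272630; 2832220612024886803272630 < 2910383045673370361328125? YES
  n = 2166: C(2166, 9) = 2844037944203015677277940; 2844037944203015677277940 < 2910383045673370361328125? YES
  n = 2167: C(2167, 9) = 2855899084841489792706810; 2855899084841489792706810 < 2910383045673370361328125? YES
  n = 2168: C(2168, 9) = 2867804175977929537095120; 2867804175977929537095120 < 2910383045673370361328125? YES
  n = 2169: C(2169, 9) = 2879753360044504243499683; 2879753360044504243499683 < 2910383045673370361328125? YES
  n = 2170: C(2170, 9) = 2891746779868845075610510; 2891746779868845075610510 < 2910383045673370361328125? YES
  n = 2171: C(2171, 9) = 2903784578674959601827205; 2903784578674959601827205 < 2910383045673370361328125? YES
  n = 2172: C(2172, 9) = 2915866900084148060642020; 2915866900084148060642020 < 2910383045673370361328125? NO
  n = 2173: C(2173, 9) = 2927993888115921319674265; 2927993888115921319674265 < 2910383045673370361328125? NO
The largest n with C(n, 9) < 2910383045673370361328125 is n = 2171 (where E[X] = 580756915734991920365441/582076609134674072265625 ≈ 0.9977328). Hence R_5(9) > 2171, i.e. R_5(9) ≥ 2172.

Largest n = 2171; hence R_5(9) > 2171.


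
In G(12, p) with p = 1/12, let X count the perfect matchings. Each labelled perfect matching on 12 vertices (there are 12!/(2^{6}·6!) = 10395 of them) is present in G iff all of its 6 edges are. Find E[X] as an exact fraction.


K_12 has 12!/(2^{6}·6!) = 10395 labelled perfect matchings.
For each such perfect matching H, let X_H = 1 if all 6 edges of H are present in G. Then P[X_H = 1] = p^{6} = (1/12)^{6} = 1/2985984.
By linearity: E[X] = Σ_H E[X_H] = 10395 · p^{6} = 10395 · 1/2985984 = 385/110592.
Numerically: E[X] ≈ 0.00348126.

E[X] = 10395 · (1/12)^{6} = 385/110592 ≈ 0.00348126.


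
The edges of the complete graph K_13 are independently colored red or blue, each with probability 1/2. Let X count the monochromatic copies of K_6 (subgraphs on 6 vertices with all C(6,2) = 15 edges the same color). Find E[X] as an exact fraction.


Let X = Σ_S X_S over the C(13, 6) = 1716 subsets S of size 6, where X_S = 1 if the K_6 on S is monochromatic.
For a fixed S, the K_6 on S has C(6, 2) = 15 edges. P[all 15 edges red] = (1/2)^15, and likewise for blue, so P[monochromatic] = 2·(1/2)^15 = 2^{1 − 15} = 1/16384.
By linearity of expectation: E[X] = C(13, 6) · 2^{1 − 15} = 1716 · 1/16384 = 429/4096.
Numerically: E[X] ≈ 0.1047.

E[X] = C(13,6)·2^(1−C(6,2)) = 429/4096 ≈ 0.1047.


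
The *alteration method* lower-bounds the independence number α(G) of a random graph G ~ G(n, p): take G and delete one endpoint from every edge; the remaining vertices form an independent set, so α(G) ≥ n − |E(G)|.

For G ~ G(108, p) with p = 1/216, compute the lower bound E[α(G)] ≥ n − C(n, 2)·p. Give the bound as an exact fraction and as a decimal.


E[|E(G)|] = C(108, 2)·p = 5778 · (1/216) = 107/4.
E[α(G)] ≥ n − E[|E(G)|] = 108 − 107/4 = 325/4.
Numerically: ≈ 81.2500.
(This is only a lower bound; the true E[α(G)] may be larger.)

E[α(G)] ≥ 325/4 ≈ 81.2500.


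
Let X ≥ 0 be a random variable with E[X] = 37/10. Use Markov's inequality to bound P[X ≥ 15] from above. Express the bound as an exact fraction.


μ = E[X] = 37/10, a = 15.
Markov: P[X ≥ 15] ≤ μ/a = (37/10)/15 = 37/150.
Numerically: ≈ 0.24667.
(Since a = 15 > μ = 3.70000, the bound 37/150 is < 1 and informative.)

P[X ≥ 15] ≤ 37/150 ≈ 0.24667.


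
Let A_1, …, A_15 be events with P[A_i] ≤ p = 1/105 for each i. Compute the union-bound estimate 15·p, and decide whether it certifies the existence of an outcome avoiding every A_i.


Union bound: P[∪_{i=1}^{15} A_i] ≤ Σ_i P[A_i] ≤ 15·p = 15·(1/105) = 1/7.
Numerically: 1/7 ≈ 0.143.
Is 1/7 < 1? YES.
Since P[∪ A_i] ≤ 1/7 < 1, the complement has P[∩ A_i^c] ≥ 1 − 1/7 = 6/7 > 0, so some outcome avoids every A_i.

15·p = 1/7 ≈ 0.143; existence CERTIFIED by the union bound.


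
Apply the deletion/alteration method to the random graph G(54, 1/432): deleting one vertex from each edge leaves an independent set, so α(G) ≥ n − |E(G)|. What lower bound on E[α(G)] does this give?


E[|E(G)|] = C(54, 2)·p = 1431 · (1/432) = 53/16.
E[α(G)] ≥ n − E[|E(G)|] = 54 − 53/16 = 811/16.
Numerically: ≈ 50.687500.
(This is only a lower bound; the true E[α(G)] may be larger.)

E[α(G)] ≥ 811/16 ≈ 50.687500.


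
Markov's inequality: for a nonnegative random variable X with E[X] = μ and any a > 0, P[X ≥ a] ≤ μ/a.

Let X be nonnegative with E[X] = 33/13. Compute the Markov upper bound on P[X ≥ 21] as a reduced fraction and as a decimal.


μ = E[X] = 33/13, a = 21.
Markov: P[X ≥ 21] ≤ μ/a = (33/13)/21 = 11/91.
Numerically: ≈ 0.1209.
(Since a = 21 > μ = 2.5385, the bound 11/91 is < 1 and informative.)

P[X ≥ 21] ≤ 11/91 ≈ 0.1209.


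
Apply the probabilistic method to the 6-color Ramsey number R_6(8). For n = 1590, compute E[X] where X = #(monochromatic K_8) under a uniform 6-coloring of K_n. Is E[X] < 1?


E[X] = C(1590, 8) · 6^{1 − 28} = 995397314198933813310 · 6^{−27} = 995397314198933813310/1023490369077469249536.
As a reduced fraction: E[X] = 55299850788829656295/56860576059859402752 ≈ 0.9725517.
Is E[X] < 1? YES.
Since E[X] < 1, there exists a 6-coloring of K_{1590} with no monochromatic K_8; hence R_6(8) > 1590.

E[X] = 55299850788829656295/56860576059859402752 ≈ 0.9725517; E[X] < 1, so R_6(8) > 1590.


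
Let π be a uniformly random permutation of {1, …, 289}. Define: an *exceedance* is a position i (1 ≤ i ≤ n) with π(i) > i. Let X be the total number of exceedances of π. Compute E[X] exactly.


Write X = Σ_{i=1}^{289} X_i, where X_i = 1_{π(i) > i}.
For each fixed i, π(i) is uniform over {1, …, 289} (marginal of a uniform permutation), so P[π(i) > i] = (n − i)/n. Summing: Σ_{i=1}^{289} (n − i)/n = (0 + 1 + … + 288)/289 = 289(289 − 1)/(2·289) = (289 − 1)/2.
Hence E[X] = Σ_{i=1}^{289} (289 − i)/289 = 144 ≈ 144.00000.

E[X] = 144 = 144.00000.


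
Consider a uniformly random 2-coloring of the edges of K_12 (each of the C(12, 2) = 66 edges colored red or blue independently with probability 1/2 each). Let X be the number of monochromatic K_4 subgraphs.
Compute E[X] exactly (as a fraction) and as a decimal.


Let X = Σ_S X_S over the C(12, 4) = 495 subsets S of size 4, where X_S = 1 if the K_4 on S is monochromatic.
For a fixed S, the K_4 on S has C(4, 2) = 6 edges. P[all 6 edges red] = (1/2)^6, and likewise for blue, so P[monochromatic] = 2·(1/2)^6 = 2^{1 − 6} = 1/32.
Summing: E[X] = C(12, 4) · 2^{1 − 6} = 495 · 1/32 = 495/32.
Numerically: E[X] ≈ 15.46875.

E[X] = C(12,4)·2^(1−C(4,2)) = 495/32 ≈ 15.46875.


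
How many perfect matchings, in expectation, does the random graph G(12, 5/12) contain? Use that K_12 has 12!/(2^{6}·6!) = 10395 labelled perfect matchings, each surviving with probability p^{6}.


K_12 has 12!/(2^{6}·6!) = 10395 labelled perfect matchings.
For each such perfect matching H, let X_H = 1 if all 6 edges of H are present in G. Then P[X_H = 1] = p^{6} = (5/12)^{6} = 15625/2985984.
By linearity: E[X] = Σ_H E[X_H] = 10395 · p^{6} = 10395 · 15625/2985984 = 6015625/110592.
Numerically: E[X] ≈ 54.3948.

E[X] = 10395 · (5/12)^{6} = 6015625/110592 ≈ 54.3948.


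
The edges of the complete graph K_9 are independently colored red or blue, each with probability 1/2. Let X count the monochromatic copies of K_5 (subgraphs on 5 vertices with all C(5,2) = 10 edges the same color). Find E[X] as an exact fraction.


Let X = Σ_S X_S over the C(9, 5) = 126 subsets S of size 5, where X_S = 1 if the K_5 on S is monochromatic.
For a fixed S, the K_5 on S has C(5, 2) = 10 edges. P[all 10 edges red] = (1/2)^10, and likewise for blue, so P[monochromatic] = 2·(1/2)^10 = 2^{1 − 10} = 1/512.
By linearity: E[X] = C(9, 5) · 2^{1 − 10} = 126 · 1/512 = 63/256.
Numerically: E[X] ≈ 0.246.

E[X] = C(9,5)·2^(1−C(5,2)) = 63/256 ≈ 0.246.


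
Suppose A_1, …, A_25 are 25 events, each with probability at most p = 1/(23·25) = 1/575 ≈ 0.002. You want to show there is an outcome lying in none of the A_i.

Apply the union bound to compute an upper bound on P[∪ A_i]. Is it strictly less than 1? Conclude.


Union bound: P[∪_{i=1}^{25} A_i] ≤ Σ_i P[A_i] ≤ 25·p = 25·(1/575) = 1/23.
Numerically: 1/23 ≈ 0.043.
Is 1/23 < 1? YES.
Since P[∪ A_i] ≤ 1/23 < 1, the complement has P[∩ A_i^c] ≥ 1 − 1/23 = 22/23 > 0, so some outcome avoids every A_i.

25·p = 1/23 ≈ 0.043; existence CERTIFIED by the union bound.


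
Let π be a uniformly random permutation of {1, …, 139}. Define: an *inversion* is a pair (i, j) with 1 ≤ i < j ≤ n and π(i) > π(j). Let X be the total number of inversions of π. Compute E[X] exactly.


Write X = Σ X_I over the C(139, 2) = 9591 pairs i < j, with X_I the indicator of one inversion.
There are 9591 indicators.
For each fixed pair i < j, the values π(i) and π(j) are two distinct elements of {1, …, 139} in uniformly random order; by symmetry P[π(i) > π(j)] = 1/2.
By linearity: E[X] = 9591 · (1/2) = C(139, 2) · (1/2) = 9591/2 = 9591/2 ≈ 4795.500000.

E[X] = 9591/2 = 4795.500000.


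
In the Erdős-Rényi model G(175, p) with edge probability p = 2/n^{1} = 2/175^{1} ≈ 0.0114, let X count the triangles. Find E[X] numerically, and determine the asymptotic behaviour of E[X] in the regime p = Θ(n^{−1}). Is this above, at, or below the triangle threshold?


Number of potential triangles: C(175, 3) = 877975.
Each occurs with probability p³ ≈ (0.0114)³ ≈ 1.49271e-06.
By linearity: E[X] = C(175, 3)·p³ ≈ 877975 · 1.49271e-06 ≈ 1.311.
Here α = 1, so p = 2/n is exactly at the triangle threshold p ~ 1/n. Asymptotically E[X] → c³/6 = 2³/6 = 4/3 ≈ 1.333, a bounded constant. In this regime the triangle count is asymptotically Poisson(c³/6).

E[X] ≈ 1.311; in regime p = Θ(1/n^{1}) E[X] stays bounded (at the triangle threshold p ~ 1/n).


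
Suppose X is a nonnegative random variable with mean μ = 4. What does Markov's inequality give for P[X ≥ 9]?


μ = E[X] = 4, a = 9.
Markov: P[X ≥ 9] ≤ μ/a = (4)/9 = 4/9.
Numerically: ≈ 0.4444.
(Since a = 9 > μ = 4.0000, the bound 4/9 is < 1 and informative.)

P[X ≥ 9] ≤ 4/9 ≈ 0.4444.


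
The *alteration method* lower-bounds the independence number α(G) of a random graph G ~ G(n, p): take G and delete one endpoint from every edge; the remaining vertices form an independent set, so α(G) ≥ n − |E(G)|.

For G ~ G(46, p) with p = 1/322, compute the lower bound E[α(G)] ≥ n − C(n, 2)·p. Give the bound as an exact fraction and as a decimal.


E[|E(G)|] = C(46, 2)·p = 1035 · (1/322) = 45/14.
E[α(G)] ≥ n − E[|E(G)|] = 46 − 45/14 = 599/14.
Numerically: ≈ 42.78571.
(This is only a lower bound; the true E[α(G)] may be larger.)

E[α(G)] ≥ 599/14 ≈ 42.78571.


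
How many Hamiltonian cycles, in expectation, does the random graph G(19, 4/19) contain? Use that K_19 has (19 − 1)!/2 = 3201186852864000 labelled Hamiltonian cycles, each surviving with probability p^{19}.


K_19 has (19 − 1)!/2 = 3201186852864000 labelled Hamiltonian cycles.
For each such Hamiltonian cycle H, let X_H = 1 if all 19 edges of H are present in G. Then P[X_H = 1] = p^{19} = (4/19)^{19} = 274877906944/1978419655660313589123979.
By linearity: E[X] = Σ_H E[X_H] = 3201186852864000 · p^{19} = 3201186852864000 · 274877906944/1978419655660313589123979 = 879935541851906811887616000/1978419655660313589123979.
Numerically: E[X] ≈ 444.77.

E[X] = 3201186852864000 · (4/19)^{19} = 879935541851906811887616000/1978419655660313589123979 ≈ 444.77.


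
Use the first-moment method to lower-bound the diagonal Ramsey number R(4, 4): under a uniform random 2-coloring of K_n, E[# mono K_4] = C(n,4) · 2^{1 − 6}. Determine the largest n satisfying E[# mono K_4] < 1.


We need C(n, 4) · 2^{1 − 6} < 1, i.e. C(n, 4) < 2^{6 − 1} = 32.
Check values of n near the boundary:
  n = 4: C(4, 4) = 1; 1 < 32? YES
  n = 5: C(5, 4) = 5; 5 < 32? YES
  n = 6: C(6, 4) = 15; 15 < 32? YES
  n = 7: C(7, 4) = 35; 35 < 32? NO
  n = 8: C(8, 4) = 70; 70 < 32? NO
  n = 9: C(9, 4) = 126; 126 < 32? NO
The largest n with C(n, 4) < 32 is n = 6 (where E[X] = 15/32 ≈ 0.468750). Hence R(4, 4) > 6, i.e. R(4, 4) ≥ 7.

Largest n = 6; hence R(4, 4) > 6.


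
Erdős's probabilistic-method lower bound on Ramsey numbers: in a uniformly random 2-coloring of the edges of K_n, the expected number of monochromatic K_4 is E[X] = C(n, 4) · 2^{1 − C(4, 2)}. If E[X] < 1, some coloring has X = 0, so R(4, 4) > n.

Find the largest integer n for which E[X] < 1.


We need C(n, 4) · 2^{1 − 6} < 1, i.e. C(n, 4) < 2^{6 − 1} = 32.
Check values of n near the boundary:
  n = 4: C(4, 4) = 1; 1 < 32? YES
  n = 5: C(5, 4) = 5; 5 < 32? YES
  n = 6: C(6, 4) = 15; 15 < 32? YES
  n = 7: C(7, 4) = 35; 35 < 32? NO
  n = 8: C(8, 4) = 70; 70 < 32? NO
  n = 9: C(9, 4) = 126; 126 < 32? NO
The largest n with C(n, 4) < 32 is n = 6 (where E[X] = 15/32 ≈ 0.4687500). Hence R(4, 4) > 6, i.e. R(4, 4) ≥ 7.

Largest n = 6; hence R(4, 4) > 6.


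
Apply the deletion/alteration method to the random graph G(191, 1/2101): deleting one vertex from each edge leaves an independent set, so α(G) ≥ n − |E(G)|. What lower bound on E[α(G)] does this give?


E[|E(G)|] = C(191, 2)·p = 18145 · (1/2101) = 95/11.
E[α(G)] ≥ n − E[|E(G)|] = 191 − 95/11 = 2006/11.
Numerically: ≈ 182.363636.
(This is only a lower bound; the true E[α(G)] may be larger.)

E[α(G)] ≥ 2006/11 ≈ 182.363636.
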